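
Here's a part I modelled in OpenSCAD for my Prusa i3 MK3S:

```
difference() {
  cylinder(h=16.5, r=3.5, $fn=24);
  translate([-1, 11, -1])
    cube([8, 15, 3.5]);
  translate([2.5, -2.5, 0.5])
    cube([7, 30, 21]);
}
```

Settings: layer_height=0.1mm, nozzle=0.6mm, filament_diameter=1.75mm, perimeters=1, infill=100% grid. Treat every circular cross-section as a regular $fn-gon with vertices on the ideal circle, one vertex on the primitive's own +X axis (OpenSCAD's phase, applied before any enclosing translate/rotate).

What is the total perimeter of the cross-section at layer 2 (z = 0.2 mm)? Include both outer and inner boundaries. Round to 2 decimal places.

21.93 mm

At z = 0.2 mm: the cylinder: section is a regular 24-gon, circumradius r=3.5 (perimeter = 2·24·3.500·sin(180°/24) = 21.93 mm); the cube at (-1, 11) is present — its section is the full 8×15 rectangle (perimeter 46.00 mm); the cube at (2.5, -2.5) does not reach this height (z outside [0.5, 21.5]); Subtracting the remaining from the first: starting from the r=3.5 cylinder, the 8×15 cube at (-1, 11) misses the remaining region (no effect) — boundary = 21.93 mm. Overall, the cross-section is a single solid region. Total boundary length (outer) = 21.93 mm.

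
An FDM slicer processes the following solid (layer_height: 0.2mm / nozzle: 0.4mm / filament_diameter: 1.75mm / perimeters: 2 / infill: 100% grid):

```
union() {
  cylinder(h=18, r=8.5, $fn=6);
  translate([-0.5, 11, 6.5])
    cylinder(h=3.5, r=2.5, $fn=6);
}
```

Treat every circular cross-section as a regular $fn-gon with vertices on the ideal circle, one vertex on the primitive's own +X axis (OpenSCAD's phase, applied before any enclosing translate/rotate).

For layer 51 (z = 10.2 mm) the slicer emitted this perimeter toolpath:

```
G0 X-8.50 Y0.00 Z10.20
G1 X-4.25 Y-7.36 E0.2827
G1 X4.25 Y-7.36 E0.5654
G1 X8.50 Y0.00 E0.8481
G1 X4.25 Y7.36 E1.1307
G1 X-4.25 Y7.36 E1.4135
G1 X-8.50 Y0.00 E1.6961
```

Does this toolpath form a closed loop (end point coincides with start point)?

yes

Start point (G0): (-8.50, 0.00). End point (last G1): the path returns to the start — closed.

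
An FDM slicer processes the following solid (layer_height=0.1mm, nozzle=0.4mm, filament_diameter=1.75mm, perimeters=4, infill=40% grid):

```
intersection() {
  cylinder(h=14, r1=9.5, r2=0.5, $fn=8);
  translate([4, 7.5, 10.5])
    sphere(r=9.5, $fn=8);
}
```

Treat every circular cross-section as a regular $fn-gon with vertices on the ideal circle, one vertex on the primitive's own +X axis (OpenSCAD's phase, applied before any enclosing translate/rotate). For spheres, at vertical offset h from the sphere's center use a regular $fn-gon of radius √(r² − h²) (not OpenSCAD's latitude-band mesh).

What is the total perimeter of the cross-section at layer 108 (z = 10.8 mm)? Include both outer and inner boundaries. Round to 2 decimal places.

13.18 mm

At z = 10.8 mm: the cone contributes a regular 8-gon of circumradius 2.557 (interpolated between r1=9.5 and r2=0.5 at t=0.771) (perimeter = 2·8·2.557·sin(180°/8) = 15.66 mm); the r=9.5 sphere at (4, 7.5) contributes a regular 8-gon of circumradius √(9.5²−0.3²) = 9.495 (perimeter = 2·8·9.495·sin(180°/8) = 58.14 mm); Taking the intersection: the r=9.5 sphere at (4, 7.5) partially overlaps the cone; clipping to the common part keeps 10.72 mm² — boundary = 13.18 mm. Overall, the cross-section is a single solid region. Total boundary length (outer) = 13.18 mm.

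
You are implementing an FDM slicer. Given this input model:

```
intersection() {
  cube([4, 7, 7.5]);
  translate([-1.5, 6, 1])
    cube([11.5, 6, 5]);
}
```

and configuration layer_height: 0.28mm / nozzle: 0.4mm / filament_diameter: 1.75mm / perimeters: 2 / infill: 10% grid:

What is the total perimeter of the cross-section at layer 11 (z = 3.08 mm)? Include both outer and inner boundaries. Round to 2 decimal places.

At z = 3.08 mm: the cube (footprint 4×7) is included at this height (perimeter 22.00 mm); the cube at (-1.5, 6) is present — its section is the full 11.5×6 rectangle (perimeter 35.00 mm); After intersecting: the 11.5×6 cube at (-1.5, 6) partially overlaps the 4×7 cube; clipping to the common part keeps 4.00 mm² — boundary = 10.00 mm. Overall, the cross-section is a single solid region. Total boundary length (outer) = 10.00 mm.

10.00 mm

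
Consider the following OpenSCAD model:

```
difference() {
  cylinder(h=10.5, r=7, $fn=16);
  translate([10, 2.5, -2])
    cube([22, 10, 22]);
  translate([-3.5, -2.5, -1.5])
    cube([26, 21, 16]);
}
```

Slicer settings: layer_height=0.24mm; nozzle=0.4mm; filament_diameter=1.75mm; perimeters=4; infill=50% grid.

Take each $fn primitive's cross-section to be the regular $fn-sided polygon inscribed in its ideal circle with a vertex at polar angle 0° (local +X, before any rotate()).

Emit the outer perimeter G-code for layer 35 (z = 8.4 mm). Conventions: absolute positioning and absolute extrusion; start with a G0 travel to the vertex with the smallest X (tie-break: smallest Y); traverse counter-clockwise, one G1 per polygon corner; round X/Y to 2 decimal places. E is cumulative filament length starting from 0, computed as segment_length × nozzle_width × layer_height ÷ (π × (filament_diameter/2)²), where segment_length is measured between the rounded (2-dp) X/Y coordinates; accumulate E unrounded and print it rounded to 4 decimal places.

G0 X-7.00 Y0.00 Z8.40
G1 X-6.47 Y-2.68 E0.1090
G1 X-4.95 Y-4.95 E0.2181
G1 X-2.68 Y-6.47 E0.3271
G1 X0.00 Y-7.00 E0.4361
G1 X2.68 Y-6.47 E0.5452
G1 X4.95 Y-4.95 E0.6542
G1 X6.47 Y-2.68 E0.7633
G1 X6.50 Y-2.50 E0.7705
G1 X-3.50 Y-2.50 E1.1697
G1 X-3.50 Y5.92 E1.5057
G1 X-4.95 Y4.95 E1.5753
G1 X-6.47 Y2.68 E1.6844
G1 X-7.00 Y0.00 E1.7934

At z = 8.4 mm: the r=7 cylinder contributes a regular 16-gon of circumradius 7; the 22×10 cube at (10, 2.5) contributes its full rectangle; the cube at (-3.5, -2.5) (footprint 26×21) is included at this height; Taking the first minus the rest: starting from the r=7 cylinder, the 22×10 cube at (10, 2.5) misses the remaining region (no effect); the 26×21 cube at (-3.5, -2.5) partially overlaps it — only the 86.25 mm² overlap (of its 546.00 mm²) is removed, clipping the outline — 1 connected region. The outline is a single polygon with 13 vertices. Extrusion per mm of travel: 0.4 × 0.24 / (π × 0.875²) = 0.039912. Accumulating E over each segment gives final E = 1.7934.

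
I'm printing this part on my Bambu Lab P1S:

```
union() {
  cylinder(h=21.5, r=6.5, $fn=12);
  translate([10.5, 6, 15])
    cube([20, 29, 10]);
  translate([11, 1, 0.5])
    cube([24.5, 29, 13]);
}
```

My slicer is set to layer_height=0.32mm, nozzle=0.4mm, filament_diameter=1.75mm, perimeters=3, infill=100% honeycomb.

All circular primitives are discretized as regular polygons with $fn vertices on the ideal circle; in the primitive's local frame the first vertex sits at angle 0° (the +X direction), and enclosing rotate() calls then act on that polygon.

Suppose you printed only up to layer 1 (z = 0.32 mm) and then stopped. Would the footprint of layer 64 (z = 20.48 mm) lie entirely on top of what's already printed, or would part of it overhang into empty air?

part overhangs

Compare the two slices. At z = 0.32: the cylinder: section is a regular 12-gon, circumradius r=6.5 (area = (12/2)·6.500²·sin(360°/12) = 126.75 mm²); the cube at (10.5, 6) is not intersected at this z (z outside [15, 25]); the cube at (11, 1) is absent (z outside [0.5, 13.5]); Combining (union): only the r=6.5 cylinder is present, so the union is just that shape — area = 126.75 mm². At z = 20.48: the r=6.5 cylinder gives a regular 12-gon of circumradius 6.5 (constant along its height) (area = (12/2)·6.500²·sin(360°/12) = 126.75 mm²); the 20×29 cube at (10.5, 6) contributes its full rectangle (area 580.00 mm²); the cube at (11, 1) does not reach this height (z outside [0.5, 13.5]); Taking the union: the 2 present regions are separate (no shared area or edge), so areas and boundary lengths simply add and each stays a separate island — area = 706.75 mm². Checking containment: at z = 20.48 the cross-section extends beyond the z = 0.32 cross-section by about 580.00 mm².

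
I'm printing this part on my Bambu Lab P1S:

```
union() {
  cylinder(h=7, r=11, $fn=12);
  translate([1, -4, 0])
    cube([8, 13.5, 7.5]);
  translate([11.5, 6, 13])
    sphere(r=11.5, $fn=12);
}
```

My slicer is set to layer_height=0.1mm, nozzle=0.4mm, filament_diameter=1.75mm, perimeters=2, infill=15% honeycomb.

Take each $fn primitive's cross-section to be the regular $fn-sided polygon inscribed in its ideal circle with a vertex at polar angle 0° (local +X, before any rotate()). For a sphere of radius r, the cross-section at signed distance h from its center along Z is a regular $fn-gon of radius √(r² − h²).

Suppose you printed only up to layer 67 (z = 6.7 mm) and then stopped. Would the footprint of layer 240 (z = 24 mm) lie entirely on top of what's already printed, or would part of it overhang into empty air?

Compare the two slices. At z = 6.7: the r=11 cylinder contributes a regular 12-gon of circumradius 11 (area = (12/2)·11.000²·sin(360°/12) = 363.00 mm²); the cube at (1, -4) is present — its section is the full 8×13.5 rectangle (area 108.00 mm²); the sphere at (11.5, 6): section is a regular 12-gon, circumradius = √(r²−h²) = √(11.5²−6.3²) = 9.621 (area = (12/2)·9.621²·sin(360°/12) = 277.68 mm²); Merging all regions: the regions partially overlap — summed areas 748.68 mm² minus the doubly-counted overlap 184.42 mm² gives 564.26 mm² — area = 564.26 mm². At z = 24: the cylinder is not intersected at this z (z outside [0, 7]); the cube at (1, -4) is absent (z outside [0, 7.5]); the sphere at (11.5, 6): section is a regular 12-gon, circumradius = √(r²−h²) = √(11.5²−11²) = 3.354 (area = (12/2)·3.354²·sin(360°/12) = 33.75 mm²); Combining (union): only the r=11.5 sphere at (11.5, 6) is present, so the union is just that shape — area = 33.75 mm². Checking containment: the cross-section at z = 24 is a subset of the cross-section at z = 6.7.

entirely on top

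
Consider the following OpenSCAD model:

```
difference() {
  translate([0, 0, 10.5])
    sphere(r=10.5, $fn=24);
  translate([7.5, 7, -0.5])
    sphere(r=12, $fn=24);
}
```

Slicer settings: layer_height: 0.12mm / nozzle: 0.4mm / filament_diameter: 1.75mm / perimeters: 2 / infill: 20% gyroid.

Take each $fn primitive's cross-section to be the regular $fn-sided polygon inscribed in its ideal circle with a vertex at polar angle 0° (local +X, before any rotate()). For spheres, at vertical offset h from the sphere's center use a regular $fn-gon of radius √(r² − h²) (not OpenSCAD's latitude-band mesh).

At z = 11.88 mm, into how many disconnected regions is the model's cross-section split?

1

At z = 11.88 mm: the r=10.5 sphere contributes a regular 24-gon of circumradius √(10.5²−1.38²) = 10.409; the sphere at (7.5, 7) is not intersected at this z (|z−center|=12.380 > r=12); After the difference (first − rest): none of the subtracted shapes is present at this height, so the r=10.5 sphere is unchanged — 1 connected region. The result has 1 disconnected region.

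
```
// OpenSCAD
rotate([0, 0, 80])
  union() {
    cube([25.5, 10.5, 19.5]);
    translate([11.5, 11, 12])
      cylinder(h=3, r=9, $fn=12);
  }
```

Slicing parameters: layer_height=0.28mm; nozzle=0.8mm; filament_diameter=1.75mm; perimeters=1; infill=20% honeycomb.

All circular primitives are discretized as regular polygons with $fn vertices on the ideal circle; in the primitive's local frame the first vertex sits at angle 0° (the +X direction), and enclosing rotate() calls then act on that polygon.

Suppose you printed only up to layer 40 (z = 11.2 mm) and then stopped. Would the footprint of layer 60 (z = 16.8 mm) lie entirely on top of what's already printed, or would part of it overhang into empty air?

Compare the two slices. At z = 11.2: the cube is present — its section is the full 25.5×10.5 rectangle (area 267.75 mm²); the cylinder at (11.5, 11) does not reach this height (z outside [12, 15]); Combining (union): only the 25.5×10.5 cube is present, so the union is just that shape — area = 267.75 mm²; (rotated 80° about Z; rotation is an isometry so areas/perimeters/island counts are preserved). At z = 16.8: the 25.5×10.5 cube contributes its full rectangle (area 267.75 mm²); the cylinder at (11.5, 11) is absent (z outside [12, 15]); Combining (union): only the 25.5×10.5 cube is present, so the union is just that shape — area = 267.75 mm²; (whole slice rotated 80° about Z — lengths, areas and connectivity unchanged). Checking containment: the cross-section at z = 16.8 is a subset of the cross-section at z = 11.2.

entirely on top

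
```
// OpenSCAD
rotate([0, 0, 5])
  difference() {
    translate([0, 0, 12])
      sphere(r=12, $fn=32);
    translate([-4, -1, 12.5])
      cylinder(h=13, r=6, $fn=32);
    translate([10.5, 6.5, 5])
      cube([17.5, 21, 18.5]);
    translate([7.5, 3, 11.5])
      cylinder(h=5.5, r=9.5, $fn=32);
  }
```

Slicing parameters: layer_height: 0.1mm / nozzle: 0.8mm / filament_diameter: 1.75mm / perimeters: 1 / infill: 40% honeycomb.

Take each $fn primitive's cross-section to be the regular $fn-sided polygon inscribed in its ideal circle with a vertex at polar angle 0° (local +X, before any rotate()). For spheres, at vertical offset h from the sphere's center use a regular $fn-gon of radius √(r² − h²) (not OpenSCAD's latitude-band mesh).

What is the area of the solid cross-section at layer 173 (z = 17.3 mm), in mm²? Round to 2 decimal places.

249.43 mm²

At z = 17.3 mm: the sphere: section is a regular 32-gon, circumradius = √(r²−h²) = √(12²−5.3²) = 10.766 (area = (32/2)·10.766²·sin(360°/32) = 361.81 mm²); the r=6 cylinder at (-4, -1) gives a regular 32-gon of circumradius 6 (constant along its height) (area = (32/2)·6.000²·sin(360°/32) = 112.37 mm²); the 17.5×21 cube at (10.5, 6.5) contributes its full rectangle (area 367.50 mm²); the cylinder at (7.5, 3) is not intersected at this z (z outside [11.5, 17]); Taking the first minus the rest: starting from the r=12 sphere (361.81 mm²), the r=6 cylinder at (-4, -1) lies wholly inside it (removes its full 112.37 mm² and its 37.64 mm outline becomes a hole wall); the 17.5×21 cube at (10.5, 6.5) misses the remaining region (no effect) — area = 249.43 mm²; (whole slice rotated 5° about Z — lengths, areas and connectivity unchanged). Overall, the cross-section is one region with 1 hole. Net area = 249.43 mm².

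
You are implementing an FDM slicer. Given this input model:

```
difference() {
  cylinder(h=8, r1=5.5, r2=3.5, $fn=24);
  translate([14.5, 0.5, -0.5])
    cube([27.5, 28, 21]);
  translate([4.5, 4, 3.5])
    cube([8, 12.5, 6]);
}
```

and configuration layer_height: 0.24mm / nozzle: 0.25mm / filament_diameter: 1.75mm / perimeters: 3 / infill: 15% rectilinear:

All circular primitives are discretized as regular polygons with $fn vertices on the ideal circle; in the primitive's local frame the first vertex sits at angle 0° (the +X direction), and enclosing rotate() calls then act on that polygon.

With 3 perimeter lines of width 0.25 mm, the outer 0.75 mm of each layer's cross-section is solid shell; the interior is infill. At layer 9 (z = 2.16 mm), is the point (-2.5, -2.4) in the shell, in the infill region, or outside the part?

At z = 2.16 mm: the cone contributes a regular 24-gon of circumradius 4.960 (interpolated between r1=5.5 and r2=3.5 at t=0.270); the cube at (14.5, 0.5) (footprint 27.5×28) is included at this height; the cube at (4.5, 4) is not intersected at this z (z outside [3.5, 9.5]); Taking the first minus the rest: starting from the cone, the 27.5×28 cube at (14.5, 0.5) misses the remaining region (no effect) — 1 connected region. Overall, the cross-section is a single solid region. The nearest boundary edge runs (-3.51, -3.51)→(-4.30, -2.48); distance from the point to it = 1.47 mm. The point is inside the cross-section and 1.47 mm from the nearest boundary — more than the 0.75 mm shell width (3 × 0.25), so it's in the infill interior.

infill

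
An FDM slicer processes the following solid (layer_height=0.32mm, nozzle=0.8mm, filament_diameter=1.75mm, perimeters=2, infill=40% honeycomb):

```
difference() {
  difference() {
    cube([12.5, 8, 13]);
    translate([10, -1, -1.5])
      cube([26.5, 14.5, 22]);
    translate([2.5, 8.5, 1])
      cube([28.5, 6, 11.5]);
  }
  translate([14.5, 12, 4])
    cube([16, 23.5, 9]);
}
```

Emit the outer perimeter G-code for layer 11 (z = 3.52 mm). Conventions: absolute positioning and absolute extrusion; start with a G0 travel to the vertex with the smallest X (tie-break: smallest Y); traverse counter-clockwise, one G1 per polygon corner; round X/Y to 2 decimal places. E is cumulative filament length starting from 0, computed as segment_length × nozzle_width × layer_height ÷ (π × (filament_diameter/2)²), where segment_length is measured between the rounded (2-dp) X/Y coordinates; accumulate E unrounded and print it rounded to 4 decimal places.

G0 X0.00 Y0.00 Z3.52
G1 X10.00 Y0.00 E1.0643
G1 X10.00 Y8.00 E1.9158
G1 X0.00 Y8.00 E2.9801
G1 X0.00 Y0.00 E3.8316

At z = 3.52 mm: the cube is present — its section is the full 12.5×8 rectangle; the cube at (10, -1) is present — its section is the full 26.5×14.5 rectangle; the cube at (2.5, 8.5) (footprint 28.5×6) is included at this height; After the difference (first − rest): starting from the 12.5×8 cube, the 26.5×14.5 cube at (10, -1) partially overlaps it — only the 20.00 mm² overlap (of its 384.25 mm²) is removed, clipping the outline; the 28.5×6 cube at (2.5, 8.5) misses the remaining region (no effect) — 1 connected region; the cube at (14.5, 12) is not intersected at this z (z outside [4, 13]); Taking the first minus the rest: none of the subtracted shapes is present at this height, so the result so far is unchanged — 1 connected region. The outline is a single polygon with 4 vertices. Extrusion per mm of travel: 0.8 × 0.32 / (π × 0.875²) = 0.106432. Accumulating E over each segment gives final E = 3.8316.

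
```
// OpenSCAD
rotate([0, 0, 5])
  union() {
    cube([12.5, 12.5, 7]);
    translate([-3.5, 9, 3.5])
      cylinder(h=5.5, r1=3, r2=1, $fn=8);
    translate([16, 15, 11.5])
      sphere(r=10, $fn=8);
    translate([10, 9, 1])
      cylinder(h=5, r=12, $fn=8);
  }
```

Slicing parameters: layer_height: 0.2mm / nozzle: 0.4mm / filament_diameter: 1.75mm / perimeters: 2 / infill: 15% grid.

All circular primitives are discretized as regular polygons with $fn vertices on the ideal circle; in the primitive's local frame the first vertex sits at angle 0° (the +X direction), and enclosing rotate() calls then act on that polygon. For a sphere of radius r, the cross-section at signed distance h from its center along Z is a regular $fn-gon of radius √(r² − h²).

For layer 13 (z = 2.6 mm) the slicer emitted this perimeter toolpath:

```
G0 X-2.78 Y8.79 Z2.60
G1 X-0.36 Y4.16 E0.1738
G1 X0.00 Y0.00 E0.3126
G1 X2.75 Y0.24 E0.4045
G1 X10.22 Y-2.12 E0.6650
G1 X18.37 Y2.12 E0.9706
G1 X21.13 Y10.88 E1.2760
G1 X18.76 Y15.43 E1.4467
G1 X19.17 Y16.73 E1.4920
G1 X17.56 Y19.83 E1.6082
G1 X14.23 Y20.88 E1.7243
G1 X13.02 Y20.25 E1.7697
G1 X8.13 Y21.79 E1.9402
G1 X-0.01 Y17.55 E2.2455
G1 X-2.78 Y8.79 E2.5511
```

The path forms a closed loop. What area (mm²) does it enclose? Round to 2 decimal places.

Apply the shoelace formula to the sequence of (X, Y) vertices; enclosed area = 418.40 mm².

418.40 mm²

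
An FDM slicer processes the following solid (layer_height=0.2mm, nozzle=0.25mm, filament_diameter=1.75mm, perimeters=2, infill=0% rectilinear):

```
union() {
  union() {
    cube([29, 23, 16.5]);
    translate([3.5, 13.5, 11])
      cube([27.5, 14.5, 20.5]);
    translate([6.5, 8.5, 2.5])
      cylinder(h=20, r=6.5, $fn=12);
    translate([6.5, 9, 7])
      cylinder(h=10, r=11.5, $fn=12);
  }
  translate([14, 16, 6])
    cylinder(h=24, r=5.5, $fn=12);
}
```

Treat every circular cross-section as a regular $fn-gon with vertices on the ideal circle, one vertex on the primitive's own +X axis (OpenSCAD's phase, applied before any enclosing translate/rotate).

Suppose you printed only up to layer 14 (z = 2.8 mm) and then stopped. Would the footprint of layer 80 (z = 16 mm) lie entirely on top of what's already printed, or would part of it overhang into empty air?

part overhangs

Compare the two slices. At z = 2.8: the 29×23 cube contributes its full rectangle (area 667.00 mm²); the cube at (3.5, 13.5) is not intersected at this z (z outside [11, 31.5]); the cylinder at (6.5, 8.5): section is a regular 12-gon, circumradius r=6.5 (area = (12/2)·6.500²·sin(360°/12) = 126.75 mm²); the cylinder at (6.5, 9) does not reach this height (z outside [7, 17]); Taking the union: the r=6.5 cylinder at (6.5, 8.5) lies entirely inside the 29×23 cube, so the union is just the 29×23 cube — area = 667.00 mm²; the cylinder at (14, 16) is not intersected at this z (z outside [6, 30]); Taking the union: only the result so far is present, so the union is just that shape — area = 667.00 mm². At z = 16: the cube (footprint 29×23) is included at this height (area 667.00 mm²); the cube at (3.5, 13.5) is present — its section is the full 27.5×14.5 rectangle (area 398.75 mm²); the r=6.5 cylinder at (6.5, 8.5) gives a regular 12-gon of circumradius 6.5 (constant along its height) (area = (12/2)·6.500²·sin(360°/12) = 126.75 mm²); the r=11.5 cylinder at (6.5, 9) gives a regular 12-gon of circumradius 11.5 (constant along its height) (area = (12/2)·11.500²·sin(360°/12) = 396.75 mm²); Taking the union: the regions partially overlap — summed areas 1589.25 mm² minus the doubly-counted overlap 684.35 mm² gives 904.90 mm² — area = 904.90 mm²; the cylinder at (14, 16): section is a regular 12-gon, circumradius r=5.5 (area = (12/2)·5.500²·sin(360°/12) = 90.75 mm²); Taking the union: the r=5.5 cylinder at (14, 16) lies entirely inside the result so far, so the union is just the result so far — area = 904.90 mm². Checking containment: at z = 16 the cross-section extends beyond the z = 2.8 cross-section by about 237.90 mm².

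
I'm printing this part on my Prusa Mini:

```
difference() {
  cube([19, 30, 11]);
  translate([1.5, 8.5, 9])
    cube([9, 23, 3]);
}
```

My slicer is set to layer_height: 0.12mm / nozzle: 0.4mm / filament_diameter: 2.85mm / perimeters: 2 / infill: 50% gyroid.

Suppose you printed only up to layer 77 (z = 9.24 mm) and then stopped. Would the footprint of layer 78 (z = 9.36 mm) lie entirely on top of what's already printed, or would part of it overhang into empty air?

entirely on top

Compare the two slices. At z = 9.24: the 19×30 cube contributes its full rectangle (area 570.00 mm²); the cube at (1.5, 8.5) is present — its section is the full 9×23 rectangle (area 207.00 mm²); After the difference (first − rest): starting from the 19×30 cube (570.00 mm²), the 9×23 cube at (1.5, 8.5) partially overlaps it — only the 193.50 mm² overlap (of its 207.00 mm²) is removed, clipping the outline — area = 376.50 mm². At z = 9.36: the cube is present — its section is the full 19×30 rectangle (area 570.00 mm²); the 9×23 cube at (1.5, 8.5) contributes its full rectangle (area 207.00 mm²); Subtracting the remaining from the first: starting from the 19×30 cube (570.00 mm²), the 9×23 cube at (1.5, 8.5) partially overlaps it — only the 193.50 mm² overlap (of its 207.00 mm²) is removed, clipping the outline — area = 376.50 mm². Checking containment: the cross-section at z = 9.36 is a subset of the cross-section at z = 9.24.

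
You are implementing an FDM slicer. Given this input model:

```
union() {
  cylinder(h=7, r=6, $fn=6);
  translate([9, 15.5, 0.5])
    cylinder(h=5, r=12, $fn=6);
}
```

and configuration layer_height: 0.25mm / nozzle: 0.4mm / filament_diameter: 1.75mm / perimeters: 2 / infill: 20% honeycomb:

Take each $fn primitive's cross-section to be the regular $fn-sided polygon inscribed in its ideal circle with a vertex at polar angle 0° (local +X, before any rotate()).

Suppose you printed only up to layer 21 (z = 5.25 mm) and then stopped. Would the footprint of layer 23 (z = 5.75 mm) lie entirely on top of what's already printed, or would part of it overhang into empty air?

entirely on top

Compare the two slices. At z = 5.25: the r=6 cylinder contributes a regular 6-gon of circumradius 6 (area = (6/2)·6.000²·sin(360°/6) = 93.53 mm²); the cylinder at (9, 15.5): section is a regular 6-gon, circumradius r=12 (area = (6/2)·12.000²·sin(360°/6) = 374.12 mm²); Combining (union): the regions partially overlap — summed areas 467.65 mm² minus the doubly-counted overlap 0.00 mm² gives 467.65 mm² — area = 467.65 mm². At z = 5.75: the cylinder: section is a regular 6-gon, circumradius r=6 (area = (6/2)·6.000²·sin(360°/6) = 93.53 mm²); the cylinder at (9, 15.5) is absent (z outside [0.5, 5.5]); Merging all regions: only the r=6 cylinder is present, so the union is just that shape — area = 93.53 mm². Checking containment: the cross-section at z = 5.75 is a subset of the cross-section at z = 5.25.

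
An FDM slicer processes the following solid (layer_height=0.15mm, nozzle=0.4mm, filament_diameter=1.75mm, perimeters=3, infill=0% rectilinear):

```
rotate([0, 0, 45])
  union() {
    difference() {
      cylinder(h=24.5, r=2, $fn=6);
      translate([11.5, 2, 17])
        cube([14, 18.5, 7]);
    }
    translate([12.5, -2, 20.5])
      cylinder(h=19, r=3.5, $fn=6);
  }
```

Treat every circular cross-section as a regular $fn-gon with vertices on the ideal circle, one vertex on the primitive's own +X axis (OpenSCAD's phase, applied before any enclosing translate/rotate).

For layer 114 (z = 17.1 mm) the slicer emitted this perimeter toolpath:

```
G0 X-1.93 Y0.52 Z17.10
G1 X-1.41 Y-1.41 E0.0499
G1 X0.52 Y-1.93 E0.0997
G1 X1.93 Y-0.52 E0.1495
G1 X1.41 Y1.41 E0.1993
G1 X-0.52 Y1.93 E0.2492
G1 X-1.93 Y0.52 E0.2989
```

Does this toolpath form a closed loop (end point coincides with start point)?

Start point (G0): (-1.93, 0.52). End point (last G1): the path returns to the start — closed.

yes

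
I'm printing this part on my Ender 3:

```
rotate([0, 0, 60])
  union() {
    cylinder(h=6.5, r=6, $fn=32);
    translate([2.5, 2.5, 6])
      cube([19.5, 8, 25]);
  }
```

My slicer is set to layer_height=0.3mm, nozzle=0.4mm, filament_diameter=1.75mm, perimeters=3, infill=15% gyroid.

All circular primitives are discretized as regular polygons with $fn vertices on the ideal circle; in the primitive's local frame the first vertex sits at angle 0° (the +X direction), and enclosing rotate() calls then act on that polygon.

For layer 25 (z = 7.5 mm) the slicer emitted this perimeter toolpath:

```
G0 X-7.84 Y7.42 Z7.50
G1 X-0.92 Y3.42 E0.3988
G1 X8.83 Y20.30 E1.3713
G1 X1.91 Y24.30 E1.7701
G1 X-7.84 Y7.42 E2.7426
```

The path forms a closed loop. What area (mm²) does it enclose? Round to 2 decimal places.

Apply the shoelace formula to the sequence of (X, Y) vertices; enclosed area = 155.81 mm².

155.81 mm²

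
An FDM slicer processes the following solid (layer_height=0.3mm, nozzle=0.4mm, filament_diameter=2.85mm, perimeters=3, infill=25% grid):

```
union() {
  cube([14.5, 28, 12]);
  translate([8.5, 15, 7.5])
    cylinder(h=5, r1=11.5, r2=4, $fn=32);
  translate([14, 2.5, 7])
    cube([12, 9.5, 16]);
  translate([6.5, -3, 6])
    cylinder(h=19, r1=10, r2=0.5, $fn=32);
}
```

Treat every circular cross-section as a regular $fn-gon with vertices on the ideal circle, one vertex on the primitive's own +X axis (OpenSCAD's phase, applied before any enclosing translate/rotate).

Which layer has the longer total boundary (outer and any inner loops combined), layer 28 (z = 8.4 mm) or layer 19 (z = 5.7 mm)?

layer 28 (z = 8.4 mm)

Layer 28 (z = 8.4): the 14.5×28 cube contributes its full rectangle (perimeter 85.00 mm); the cone at (8.5, 15): at t=0.180 of its height the radius interpolates to r₁+(r₂−r₁)t = 10.150, giving a regular 32-gon of that circumradius (perimeter = 2·32·10.150·sin(180°/32) = 63.67 mm); the cube at (14, 2.5) (footprint 12×9.5) is included at this height (perimeter 43.00 mm); the cone at (6.5, -3): at t=0.126 of its height the radius interpolates to r₁+(r₂−r₁)t = 8.800, giving a regular 32-gon of that circumradius (perimeter = 2·32·8.800·sin(180°/32) = 55.20 mm); Merging all regions: the regions partially overlap (shared area 345.25 mm²), so the edge portions inside another operand are dropped and the merged outline is re-measured after clipping — boundary = 126.17 mm. So its perimeter = 126.17 mm. Layer 19 (z = 5.7): the 14.5×28 cube contributes its full rectangle (perimeter 85.00 mm); the cone at (8.5, 15) is absent (z outside [7.5, 12.5]); the cube at (14, 2.5) does not reach this height (z outside [7, 23]); the cone at (6.5, -3) is not intersected at this z (z outside [6, 25]); Merging all regions: only the 14.5×28 cube is present, so the union is just that shape — boundary = 85.00 mm. So its perimeter = 85.00 mm. Layer 28 is larger (126.17 vs 85.00 mm).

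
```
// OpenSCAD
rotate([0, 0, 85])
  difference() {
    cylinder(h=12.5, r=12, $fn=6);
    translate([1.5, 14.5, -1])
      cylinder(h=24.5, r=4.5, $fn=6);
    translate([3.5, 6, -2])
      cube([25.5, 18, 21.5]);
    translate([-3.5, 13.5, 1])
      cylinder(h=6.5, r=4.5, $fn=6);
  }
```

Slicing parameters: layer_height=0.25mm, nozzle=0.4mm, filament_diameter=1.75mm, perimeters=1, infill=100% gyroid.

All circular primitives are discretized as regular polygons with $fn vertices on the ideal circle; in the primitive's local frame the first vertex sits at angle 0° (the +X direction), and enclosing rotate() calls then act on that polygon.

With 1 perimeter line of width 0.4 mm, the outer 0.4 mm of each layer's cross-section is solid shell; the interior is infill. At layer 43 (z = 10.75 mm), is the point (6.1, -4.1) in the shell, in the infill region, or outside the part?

infill

At z = 10.75 mm: the r=12 cylinder contributes a regular 6-gon of circumradius 12; the cylinder at (1.5, 14.5): section is a regular 6-gon, circumradius r=4.5; the cube at (3.5, 6) (footprint 25.5×18) is included at this height; the cylinder at (-3.5, 13.5) does not reach this height (z outside [1, 7.5]); Subtracting the remaining from the first: starting from the r=12 cylinder, the r=4.5 cylinder at (1.5, 14.5) misses the remaining region (no effect); the 25.5×18 cube at (3.5, 6) partially overlaps it — only the 16.55 mm² overlap (of its 459.00 mm²) is removed, clipping the outline — 1 connected region; (rotated 85° about Z; rotation is an isometry so areas/perimeters/island counts are preserved). Overall, the cross-section is a single solid region. Undo the 85° rotation: the query point maps to (-3.553, -6.434) in the un-rotated model frame. The nearest boundary edge runs (6.00, -10.39)→(-6.00, -10.39); distance from the point to it = 3.96 mm. The point is inside the cross-section and 3.96 mm from the nearest boundary — more than the 0.4 mm shell width (1 × 0.4), so it's in the infill interior.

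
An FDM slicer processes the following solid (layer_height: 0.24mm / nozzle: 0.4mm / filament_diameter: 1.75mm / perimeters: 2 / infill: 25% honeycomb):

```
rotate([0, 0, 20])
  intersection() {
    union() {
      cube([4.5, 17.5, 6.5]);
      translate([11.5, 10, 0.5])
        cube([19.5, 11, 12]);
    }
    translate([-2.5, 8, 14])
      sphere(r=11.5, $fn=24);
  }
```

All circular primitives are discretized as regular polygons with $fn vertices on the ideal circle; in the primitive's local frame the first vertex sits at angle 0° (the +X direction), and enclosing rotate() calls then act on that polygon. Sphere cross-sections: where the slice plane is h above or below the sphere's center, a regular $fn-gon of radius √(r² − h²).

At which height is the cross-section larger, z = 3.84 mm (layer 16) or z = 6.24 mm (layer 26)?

layer 26 (z = 6.24 mm)

Layer 16 (z = 3.84): the cube is present — its section is the full 4.5×17.5 rectangle (area 78.75 mm²); the cube at (11.5, 10) is present — its section is the full 19.5×11 rectangle (area 214.50 mm²); Merging all regions: the 2 present regions are separate (no shared area or edge), so areas and boundary lengths simply add and each stays a separate island — area = 293.25 mm²; the r=11.5 sphere at (-2.5, 8) slices to a regular 24-gon of circumradius 5.387 (√(r²−h²) with h=10.16 from center) (area = (24/2)·5.387²·sin(360°/24) = 90.14 mm²); Taking the intersection: the r=11.5 sphere at (-2.5, 8) partially overlaps that combined region; clipping to the common part keeps 19.30 mm² — area = 19.30 mm²; (rotated 20° about Z; rotation is an isometry so areas/perimeters/island counts are preserved). So its area = 19.30 mm². Layer 26 (z = 6.24): the cube is present — its section is the full 4.5×17.5 rectangle (area 78.75 mm²); the cube at (11.5, 10) (footprint 19.5×11) is included at this height (area 214.50 mm²); Combining (union): the 2 present regions are separate (no shared area or edge), so areas and boundary lengths simply add and each stays a separate island — area = 293.25 mm²; the r=11.5 sphere at (-2.5, 8) contributes a regular 24-gon of circumradius √(11.5²−7.76²) = 8.487 (area = (24/2)·8.487²·sin(360°/24) = 223.72 mm²); Keeping only the common overlap: the r=11.5 sphere at (-2.5, 8) partially overlaps that combined region; clipping to the common part keeps 61.04 mm² — area = 61.04 mm²; (whole slice rotated 20° about Z — lengths, areas and connectivity unchanged). So its area = 61.04 mm². Layer 26 is larger (61.04 vs 19.30 mm²).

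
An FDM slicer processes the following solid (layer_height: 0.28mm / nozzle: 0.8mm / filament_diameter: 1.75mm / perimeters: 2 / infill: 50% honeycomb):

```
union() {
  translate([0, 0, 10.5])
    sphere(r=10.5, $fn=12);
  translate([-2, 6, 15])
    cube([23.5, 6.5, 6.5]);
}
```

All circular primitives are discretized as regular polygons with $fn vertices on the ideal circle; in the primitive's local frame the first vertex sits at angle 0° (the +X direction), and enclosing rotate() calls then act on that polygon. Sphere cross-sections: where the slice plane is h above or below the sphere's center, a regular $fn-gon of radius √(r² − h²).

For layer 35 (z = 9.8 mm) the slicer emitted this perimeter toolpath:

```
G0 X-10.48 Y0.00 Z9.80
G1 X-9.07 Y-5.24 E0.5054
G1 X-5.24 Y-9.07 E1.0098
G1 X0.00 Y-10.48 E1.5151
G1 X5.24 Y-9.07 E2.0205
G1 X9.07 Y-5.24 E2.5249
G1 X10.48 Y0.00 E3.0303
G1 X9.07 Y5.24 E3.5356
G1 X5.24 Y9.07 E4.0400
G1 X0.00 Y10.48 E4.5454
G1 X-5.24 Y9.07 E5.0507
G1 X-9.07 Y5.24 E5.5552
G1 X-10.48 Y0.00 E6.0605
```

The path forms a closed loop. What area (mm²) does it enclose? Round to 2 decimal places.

Apply the shoelace formula to the sequence of (X, Y) vertices; enclosed area = 329.28 mm².

329.28 mm²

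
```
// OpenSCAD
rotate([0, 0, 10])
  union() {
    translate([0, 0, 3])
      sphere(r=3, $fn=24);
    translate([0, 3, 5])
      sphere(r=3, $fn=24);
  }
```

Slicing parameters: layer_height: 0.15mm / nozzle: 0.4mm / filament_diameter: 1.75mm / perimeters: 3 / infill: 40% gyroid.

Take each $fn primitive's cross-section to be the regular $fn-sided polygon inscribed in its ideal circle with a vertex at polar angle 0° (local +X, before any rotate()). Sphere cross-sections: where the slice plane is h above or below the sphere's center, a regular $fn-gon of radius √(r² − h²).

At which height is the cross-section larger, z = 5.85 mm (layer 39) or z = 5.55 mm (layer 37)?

Layer 39 (z = 5.85): the sphere: section is a regular 24-gon, circumradius = √(r²−h²) = √(3²−2.85²) = 0.937 (area = (24/2)·0.937²·sin(360°/24) = 2.73 mm²); the r=3 sphere at (0, 3) slices to a regular 24-gon of circumradius 2.877 (√(r²−h²) with h=0.85 from center) (area = (24/2)·2.877²·sin(360°/24) = 25.71 mm²); Combining (union): the regions partially overlap — summed areas 28.43 mm² minus the doubly-counted overlap 1.02 mm² gives 27.42 mm² — area = 27.42 mm²; (rotated 10° about Z; rotation is an isometry so areas/perimeters/island counts are preserved). So its area = 27.42 mm². Layer 37 (z = 5.55): the r=3 sphere slices to a regular 24-gon of circumradius 1.580 (√(r²−h²) with h=2.55 from center) (area = (24/2)·1.580²·sin(360°/24) = 7.76 mm²); the r=3 sphere at (0, 3) slices to a regular 24-gon of circumradius 2.949 (√(r²−h²) with h=0.55 from center) (area = (24/2)·2.949²·sin(360°/24) = 27.01 mm²); Taking the union: the regions partially overlap — summed areas 34.77 mm² minus the doubly-counted overlap 3.23 mm² gives 31.54 mm² — area = 31.54 mm²; (rotated 10° about Z; rotation is an isometry so areas/perimeters/island counts are preserved). So its area = 31.54 mm². Layer 37 is larger (31.54 vs 27.42 mm²).

layer 37 (z = 5.55 mm)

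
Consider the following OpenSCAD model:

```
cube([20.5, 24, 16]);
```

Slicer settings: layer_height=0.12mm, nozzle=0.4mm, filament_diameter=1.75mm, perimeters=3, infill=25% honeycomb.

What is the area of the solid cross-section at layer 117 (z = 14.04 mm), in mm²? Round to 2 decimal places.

492.00 mm²

At z = 14.04 mm: the 20.5×24 cube contributes its full rectangle (area 492.00 mm²). Overall, the cross-section is a single solid region. Net area = 492.00 mm².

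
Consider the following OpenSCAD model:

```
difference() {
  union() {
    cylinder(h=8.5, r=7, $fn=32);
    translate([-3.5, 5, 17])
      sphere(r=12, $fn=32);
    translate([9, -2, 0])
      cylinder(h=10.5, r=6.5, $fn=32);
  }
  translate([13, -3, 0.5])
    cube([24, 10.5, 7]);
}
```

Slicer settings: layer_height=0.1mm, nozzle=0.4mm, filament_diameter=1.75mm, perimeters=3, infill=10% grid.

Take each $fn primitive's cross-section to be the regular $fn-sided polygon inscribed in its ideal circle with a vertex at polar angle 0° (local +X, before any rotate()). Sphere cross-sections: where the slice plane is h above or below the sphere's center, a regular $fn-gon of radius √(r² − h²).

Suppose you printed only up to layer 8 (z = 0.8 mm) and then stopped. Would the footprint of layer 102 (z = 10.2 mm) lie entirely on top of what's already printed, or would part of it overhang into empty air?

Compare the two slices. At z = 0.8: the r=7 cylinder gives a regular 32-gon of circumradius 7 (constant along its height) (area = (32/2)·7.000²·sin(360°/32) = 152.95 mm²); the sphere at (-3.5, 5) is absent (|z−center|=16.200 > r=12); the r=6.5 cylinder at (9, -2) gives a regular 32-gon of circumradius 6.5 (constant along its height) (area = (32/2)·6.500²·sin(360°/32) = 131.88 mm²); Taking the union: the regions partially overlap — summed areas 284.83 mm² minus the doubly-counted overlap 28.67 mm² gives 256.16 mm² — area = 256.16 mm²; the cube at (13, -3) is present — its section is the full 24×10.5 rectangle (area 252.00 mm²); Taking the first minus the rest: starting from that combined region (256.16 mm²), the 24×10.5 cube at (13, -3) partially overlaps it — only the 11.26 mm² overlap (of its 252.00 mm²) is removed, clipping the outline — area = 244.90 mm². At z = 10.2: the cylinder is absent (z outside [0, 8.5]); the r=12 sphere at (-3.5, 5) slices to a regular 32-gon of circumradius 9.887 (√(r²−h²) with h=6.8 from center) (area = (32/2)·9.887²·sin(360°/32) = 305.15 mm²); the r=6.5 cylinder at (9, -2) contributes a regular 32-gon of circumradius 6.5 (area = (32/2)·6.500²·sin(360°/32) = 131.88 mm²); Merging all regions: the regions partially overlap — summed areas 437.03 mm² minus the doubly-counted overlap 10.37 mm² gives 426.67 mm² — area = 426.67 mm²; the cube at (13, -3) does not reach this height (z outside [0.5, 7.5]); After the difference (first − rest): none of the subtracted shapes is present at this height, so the result so far is unchanged — area = 426.67 mm². Checking containment: at z = 10.2 the cross-section extends beyond the z = 0.8 cross-section by about 200.06 mm².

part overhangs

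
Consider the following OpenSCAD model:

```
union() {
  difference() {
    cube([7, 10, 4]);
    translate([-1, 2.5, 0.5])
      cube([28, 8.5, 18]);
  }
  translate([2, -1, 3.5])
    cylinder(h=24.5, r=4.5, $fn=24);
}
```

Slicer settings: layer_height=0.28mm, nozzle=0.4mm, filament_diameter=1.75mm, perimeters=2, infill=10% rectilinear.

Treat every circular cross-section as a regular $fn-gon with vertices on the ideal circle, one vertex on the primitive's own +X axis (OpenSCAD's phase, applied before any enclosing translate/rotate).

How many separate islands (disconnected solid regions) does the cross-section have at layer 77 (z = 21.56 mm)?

1

At z = 21.56 mm: the cube is not intersected at this z (z outside [0, 4]); the cube at (-1, 2.5) does not reach this height (z outside [0.5, 18.5]); After the difference (first − rest): the first operand is absent here, so nothing remains; the cylinder at (2, -1): section is a regular 24-gon, circumradius r=4.5; Taking the union: only the r=4.5 cylinder at (2, -1) is present, so the union is just that shape — 1 connected region. Overall, the cross-section is a single solid region. Island count = 1.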